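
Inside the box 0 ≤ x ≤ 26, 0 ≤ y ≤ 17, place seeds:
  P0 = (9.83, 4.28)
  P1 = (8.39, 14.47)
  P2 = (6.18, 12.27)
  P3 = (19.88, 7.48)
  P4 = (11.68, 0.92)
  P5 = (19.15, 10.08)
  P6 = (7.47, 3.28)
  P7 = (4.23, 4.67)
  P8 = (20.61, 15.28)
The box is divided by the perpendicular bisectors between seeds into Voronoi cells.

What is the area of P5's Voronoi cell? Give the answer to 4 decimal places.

Area of P5's cell: 47.1346

1. box [0,26]×[0,17]: [(0, 0) (26, 0) (26, 17) (0, 17)]
2. ⊥bis P5·P0 via (14.49,7.18): [(18.9582, 0) (26, 0) (26, 17) (8.3788, 17)]  |A|=209.6348
3. ⊥bis P5·P1 via (13.77,12.275): [(12.7995, 9.8964) (18.9582, 0) (26, 0) (26, 17) (15.6978, 17)]  |A|=183.6394
4. ⊥bis P5·P2 via (12.665,11.175): [(12.7995, 9.8964) (18.9582, 0) (26, 0) (26, 17) (15.6978, 17)]  |A|=183.6394
5. ⊥bis P5·P3 via (19.515,8.78): [(12.7995, 9.8964) (14.3898, 7.341) (26, 10.6008) (26, 17) (15.6978, 17)]  |A|=96.254
6. ⊥bis P5·P4 via (15.415,5.5): [(12.7995, 9.8964) (14.3898, 7.341) (26, 10.6008) (26, 17) (15.6978, 17)]  |A|=96.254
7. ⊥bis P5·P6 via (13.31,6.68): [(12.7995, 9.8964) (14.3898, 7.341) (26, 10.6008) (26, 17) (15.6978, 17)]  |A|=96.254
8. ⊥bis P5·P7 via (11.69,7.375): [(12.7995, 9.8964) (14.3898, 7.341) (26, 10.6008) (26, 17) (15.6978, 17)]  |A|=96.254
9. ⊥bis P5·P8 via (19.88,12.68): [(14.5462, 14.1776) (12.7995, 9.8964) (14.3898, 7.341) (26, 10.6008) (26, 10.9617)]  |A|=47.1346
10. canonical 5-gon: [(14.5462, 14.1776) (12.7995, 9.8964) (14.3898, 7.341) (26, 10.6008) (26, 10.9617)]
11. shoelace: 47.1346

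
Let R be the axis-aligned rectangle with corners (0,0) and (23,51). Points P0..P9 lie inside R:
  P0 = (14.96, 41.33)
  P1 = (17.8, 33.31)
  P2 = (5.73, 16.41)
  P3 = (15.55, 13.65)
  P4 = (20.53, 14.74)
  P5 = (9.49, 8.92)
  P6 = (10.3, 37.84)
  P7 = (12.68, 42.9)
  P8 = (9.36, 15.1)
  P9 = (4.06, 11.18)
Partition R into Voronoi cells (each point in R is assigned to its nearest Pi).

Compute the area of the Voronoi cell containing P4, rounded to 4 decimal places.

Area of P4's cell: 107.9878

1. box [0,23]×[0,51]: [(0, 0) (23, 0) (23, 51) (0, 51)]
2. ⊥bis P4·P0 via (17.745,28.035): [(0, 24.3178) (0, 0) (23, 0) (23, 29.1358)]  |A|=614.7167
3. ⊥bis P4·P1 via (19.165,24.025): [(0, 21.2075) (0, 0) (23, 0) (23, 24.5888)]  |A|=526.6576
4. ⊥bis P4·P2 via (13.13,15.575): [(13.9978, 23.2654) (11.3726, 0) (23, 0) (23, 24.5888)]  |A|=245.9354
5. ⊥bis P4·P3 via (18.04,14.195): [(15.9906, 23.5583) (21.1469, 0) (23, 0) (23, 24.5888)]  |A|=108.0039
6. ⊥bis P4·P5 via (15.01,11.83): [(15.9906, 23.5583) (21.0763, 0.3228) (21.2465, 0) (23, 0) (23, 24.5888)]  |A|=107.9878
7. ⊥bis P4·P6 via (15.415,26.29): [(15.9906, 23.5583) (21.0763, 0.3228) (21.2465, 0) (23, 0) (23, 24.5888)]  |A|=107.9878
8. ⊥bis P4·P7 via (16.605,28.82): [(15.9906, 23.5583) (21.0763, 0.3228) (21.2465, 0) (23, 0) (23, 24.5888)]  |A|=107.9878
9. ⊥bis P4·P8 via (14.945,14.92): [(15.9906, 23.5583) (21.0763, 0.3228) (21.2465, 0) (23, 0) (23, 24.5888)]  |A|=107.9878
10. ⊥bis P4·P9 via (12.295,12.96): [(15.9906, 23.5583) (21.0763, 0.3228) (21.2465, 0) (23, 0) (23, 24.5888)]  |A|=107.9878
11. canonical 5-gon: [(15.9906, 23.5583) (21.0763, 0.3228) (21.2465, 0) (23, 0) (23, 24.5888)]
12. shoelace: 107.9878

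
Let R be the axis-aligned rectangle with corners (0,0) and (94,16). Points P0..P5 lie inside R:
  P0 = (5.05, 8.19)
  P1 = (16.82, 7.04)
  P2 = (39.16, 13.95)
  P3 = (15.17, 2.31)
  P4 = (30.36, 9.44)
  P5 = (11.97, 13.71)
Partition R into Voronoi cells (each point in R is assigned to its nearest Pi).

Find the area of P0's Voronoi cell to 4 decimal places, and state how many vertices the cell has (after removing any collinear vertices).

Area of P0's cell: 135.8833 (6 vertices)

1. box [0,94]×[0,16]: [(0, 0) (94, 0) (94, 16) (0, 16)]
2. ⊥bis P0·P1 via (10.935,7.615): [(0, 0) (10.191, 0) (11.7543, 16) (0, 16)]  |A|=175.5619
3. ⊥bis P0·P2 via (22.105,11.07): [(0, 0) (10.191, 0) (11.7543, 16) (0, 16)]  |A|=175.5619
4. ⊥bis P0·P3 via (10.11,5.25): [(0, 0) (7.0596, 0) (10.824, 6.4788) (11.7543, 16) (0, 16)]  |A|=165.4181
5. ⊥bis P0·P4 via (17.705,8.815): [(0, 0) (7.0596, 0) (10.824, 6.4788) (11.7543, 16) (0, 16)]  |A|=165.4181
6. ⊥bis P0·P5 via (8.51,10.95): [(0, 0) (7.0596, 0) (10.824, 6.4788) (10.9607, 7.8778) (4.4817, 16) (0, 16)]  |A|=135.8833
7. canonical 6-gon: [(0, 0) (7.0596, 0) (10.824, 6.4788) (10.9607, 7.8778) (4.4817, 16) (0, 16)]
8. shoelace: 135.8833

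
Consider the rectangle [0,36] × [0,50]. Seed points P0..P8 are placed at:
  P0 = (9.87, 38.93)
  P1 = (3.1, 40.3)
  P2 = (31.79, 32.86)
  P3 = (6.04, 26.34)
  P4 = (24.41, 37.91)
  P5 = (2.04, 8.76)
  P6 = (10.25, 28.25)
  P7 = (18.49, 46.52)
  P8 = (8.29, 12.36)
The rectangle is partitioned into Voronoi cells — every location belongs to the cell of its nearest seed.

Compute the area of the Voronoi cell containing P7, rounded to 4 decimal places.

Area of P7's cell: 133.6848

1. box [0,36]×[0,50]: [(0, 0) (36, 0) (36, 50) (0, 50)]
2. ⊥bis P7·P0 via (14.18,42.725): [(36, 17.9439) (36, 50) (7.7743, 50)]  |A|=452.4029
3. ⊥bis P7·P1 via (10.795,43.41): [(8.4348, 49.2499) (36, 17.9439) (36, 50) (8.1316, 50)]  |A|=452.2689
4. ⊥bis P7·P2 via (25.14,39.69): [(8.4348, 49.2499) (20.6778, 35.3454) (35.7291, 50) (8.1316, 50)]  |A|=204.699
5. ⊥bis P7·P3 via (12.265,36.43): [(8.4348, 49.2499) (20.6778, 35.3454) (35.7291, 50) (8.1316, 50)]  |A|=204.699
6. ⊥bis P7·P4 via (21.45,42.215): [(8.4348, 49.2499) (17.2013, 39.2937) (32.7724, 50) (8.1316, 50)]  |A|=133.6848
7. ⊥bis P7·P5 via (10.265,27.64): [(8.4348, 49.2499) (17.2013, 39.2937) (32.7724, 50) (8.1316, 50)]  |A|=133.6848
8. ⊥bis P7·P6 via (14.37,37.385): [(8.4348, 49.2499) (17.2013, 39.2937) (32.7724, 50) (8.1316, 50)]  |A|=133.6848
9. ⊥bis P7·P8 via (13.39,29.44): [(8.4348, 49.2499) (17.2013, 39.2937) (32.7724, 50) (8.1316, 50)]  |A|=133.6848
10. canonical 4-gon: [(8.4348, 49.2499) (17.2013, 39.2937) (32.7724, 50) (8.1316, 50)]
11. shoelace: 133.6848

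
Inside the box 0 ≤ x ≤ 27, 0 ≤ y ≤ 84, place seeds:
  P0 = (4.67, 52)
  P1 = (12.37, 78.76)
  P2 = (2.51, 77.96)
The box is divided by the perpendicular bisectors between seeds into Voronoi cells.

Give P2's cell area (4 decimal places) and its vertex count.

1. box [0,27]×[0,84]: [(0, 0) (27, 0) (27, 84) (0, 84)]
2. ⊥bis P2·P0 via (3.59,64.98): [(0, 64.6813) (27, 66.9278) (27, 84) (0, 84)]  |A|=491.2769
3. ⊥bis P2·P1 via (7.44,78.36): [(0, 64.6813) (8.4925, 65.3879) (6.9824, 84) (0, 84)]  |A|=147.0105
4. canonical 4-gon: [(0, 64.6813) (8.4925, 65.3879) (6.9824, 84) (0, 84)]
5. shoelace: 147.0105

Area of P2's cell: 147.0105 (4 vertices)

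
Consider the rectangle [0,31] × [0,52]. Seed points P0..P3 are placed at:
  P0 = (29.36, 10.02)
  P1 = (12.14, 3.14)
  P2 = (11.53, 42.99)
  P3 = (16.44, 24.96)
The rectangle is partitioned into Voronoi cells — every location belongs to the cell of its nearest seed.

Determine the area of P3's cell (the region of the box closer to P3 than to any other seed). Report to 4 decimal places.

Area of P3's cell: 548.9902

1. box [0,31]×[0,52]: [(0, 0) (31, 0) (31, 52) (0, 52)]
2. ⊥bis P3·P0 via (22.9,17.49): [(0, 0) (2.6755, 0) (31, 24.4948) (31, 52) (0, 52)]  |A|=1265.0982
3. ⊥bis P3·P1 via (14.29,14.05): [(0, 16.8661) (18.0625, 13.3066) (31, 24.4948) (31, 52) (0, 52)]  |A|=1094.9755
4. ⊥bis P3·P2 via (13.985,33.975): [(0, 30.1666) (0, 16.8661) (18.0625, 13.3066) (31, 24.4948) (31, 38.6086)]  |A|=548.9902
5. canonical 5-gon: [(0, 30.1666) (0, 16.8661) (18.0625, 13.3066) (31, 24.4948) (31, 38.6086)]
6. shoelace: 548.9902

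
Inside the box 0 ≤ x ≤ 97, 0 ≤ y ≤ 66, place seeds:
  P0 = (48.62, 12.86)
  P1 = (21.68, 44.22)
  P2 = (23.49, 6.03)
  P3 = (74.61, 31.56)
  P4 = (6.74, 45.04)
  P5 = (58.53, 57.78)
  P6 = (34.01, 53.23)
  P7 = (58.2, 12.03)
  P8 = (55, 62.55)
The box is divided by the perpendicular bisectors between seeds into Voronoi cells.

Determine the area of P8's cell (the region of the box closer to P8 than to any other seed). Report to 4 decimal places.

1. box [0,97]×[0,66]: [(0, 0) (97, 0) (97, 66) (0, 66)]
2. ⊥bis P8·P0 via (51.81,37.705): [(0, 44.3572) (97, 31.9028) (97, 66) (0, 66)]  |A|=2703.3909
3. ⊥bis P8·P1 via (38.34,53.385): [(46.5977, 38.3742) (97, 31.9028) (97, 66) (31.4002, 66)]  |A|=1765.4105
4. ⊥bis P8·P2 via (39.245,34.29): [(46.5977, 38.3742) (97, 31.9028) (97, 66) (31.4002, 66)]  |A|=1765.4105
5. ⊥bis P8·P3 via (64.805,47.055): [(46.5977, 38.3742) (50.3295, 37.8951) (94.7441, 66) (31.4002, 66)]  |A|=938.0416
6. ⊥bis P8·P4 via (30.87,53.795): [(46.5977, 38.3742) (50.3295, 37.8951) (94.7441, 66) (31.4002, 66)]  |A|=938.0416
7. ⊥bis P8·P5 via (56.765,60.165): [(41.0201, 48.5131) (64.6497, 66) (31.4002, 66)]  |A|=290.7145
8. ⊥bis P8·P6 via (44.505,57.89): [(46.7769, 52.7734) (64.6497, 66) (40.904, 66)]  |A|=157.0377
9. ⊥bis P8·P7 via (56.6,37.29): [(46.7769, 52.7734) (64.6497, 66) (40.904, 66)]  |A|=157.0377
10. canonical 3-gon: [(46.7769, 52.7734) (64.6497, 66) (40.904, 66)]
11. shoelace: 157.0377

Area of P8's cell: 157.0377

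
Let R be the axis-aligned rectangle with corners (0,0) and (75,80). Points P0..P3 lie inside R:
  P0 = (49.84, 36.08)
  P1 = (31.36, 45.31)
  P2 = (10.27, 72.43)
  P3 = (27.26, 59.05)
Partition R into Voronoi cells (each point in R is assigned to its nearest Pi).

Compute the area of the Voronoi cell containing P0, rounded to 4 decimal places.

Area of P0's cell: 2656.1672

1. box [0,75]×[0,80]: [(0, 0) (75, 0) (75, 80) (0, 80)]
2. ⊥bis P0·P1 via (40.6,40.695): [(20.2745, 0) (75, 0) (75, 80) (60.2312, 80)]  |A|=2779.7699
3. ⊥bis P0·P2 via (30.055,54.255): [(20.2745, 0) (75, 0) (75, 80) (60.2312, 80)]  |A|=2779.7699
4. ⊥bis P0·P3 via (38.55,47.565): [(49.3183, 58.1504) (20.2745, 0) (75, 0) (75, 80) (71.5452, 80)]  |A|=2656.1672
5. canonical 5-gon: [(49.3183, 58.1504) (20.2745, 0) (75, 0) (75, 80) (71.5452, 80)]
6. shoelace: 2656.1672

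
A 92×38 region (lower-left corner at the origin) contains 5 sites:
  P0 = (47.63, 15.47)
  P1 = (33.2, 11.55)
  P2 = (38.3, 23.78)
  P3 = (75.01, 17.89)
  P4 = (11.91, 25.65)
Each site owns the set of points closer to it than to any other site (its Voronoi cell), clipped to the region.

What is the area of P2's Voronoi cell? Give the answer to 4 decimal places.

1. box [0,92]×[0,38]: [(0, 0) (92, 0) (92, 38) (0, 38)]
2. ⊥bis P2·P0 via (42.965,19.625): [(0, 0) (25.4855, 0) (59.3312, 38) (0, 38)]  |A|=1611.5165
3. ⊥bis P2·P1 via (35.75,17.665): [(0, 32.573) (39.738, 16.002) (59.3312, 38) (0, 38)]  |A|=760.4136
4. ⊥bis P2·P3 via (56.655,20.835): [(0, 32.573) (39.738, 16.002) (59.3312, 38) (0, 38)]  |A|=760.4136
5. ⊥bis P2·P4 via (25.105,24.715): [(24.9253, 22.179) (39.738, 16.002) (59.3312, 38) (26.0464, 38)]  |A|=486.7389
6. canonical 4-gon: [(24.9253, 22.179) (39.738, 16.002) (59.3312, 38) (26.0464, 38)]
7. shoelace: 486.7389

Area of P2's cell: 486.7389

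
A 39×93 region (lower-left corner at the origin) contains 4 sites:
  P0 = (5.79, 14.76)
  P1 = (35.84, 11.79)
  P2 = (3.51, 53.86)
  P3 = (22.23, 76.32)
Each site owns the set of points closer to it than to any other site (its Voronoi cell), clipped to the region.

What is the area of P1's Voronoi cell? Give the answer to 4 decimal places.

Area of P1's cell: 724.2461

1. box [0,39]×[0,93]: [(0, 0) (39, 0) (39, 93) (0, 93)]
2. ⊥bis P1·P0 via (20.815,13.275): [(19.503, 0) (39, 0) (39, 93) (28.6946, 93)]  |A|=1385.8114
3. ⊥bis P1·P2 via (19.675,32.825): [(22.9998, 35.38) (19.503, 0) (39, 0) (39, 47.6759)]  |A|=726.3157
4. ⊥bis P1·P3 via (29.035,44.055): [(36.2754, 45.5821) (22.9998, 35.38) (19.503, 0) (39, 0) (39, 46.1567)]  |A|=724.2461
5. canonical 5-gon: [(36.2754, 45.5821) (22.9998, 35.38) (19.503, 0) (39, 0) (39, 46.1567)]
6. shoelace: 724.2461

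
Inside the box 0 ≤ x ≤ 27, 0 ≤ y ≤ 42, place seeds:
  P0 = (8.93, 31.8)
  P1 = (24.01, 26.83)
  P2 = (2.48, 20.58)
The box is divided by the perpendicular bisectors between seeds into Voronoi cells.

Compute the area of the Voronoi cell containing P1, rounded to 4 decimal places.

Area of P1's cell: 414.2899

1. box [0,27]×[0,42]: [(0, 0) (27, 0) (27, 42) (0, 42)]
2. ⊥bis P1·P0 via (16.47,29.315): [(6.8085, 0) (27, 0) (27, 42) (20.6507, 42)]  |A|=557.3577
3. ⊥bis P1·P2 via (13.245,23.705): [(13.8894, 21.485) (20.1264, 0) (27, 0) (27, 42) (20.6507, 42)]  |A|=414.2899
4. canonical 5-gon: [(13.8894, 21.485) (20.1264, 0) (27, 0) (27, 42) (20.6507, 42)]
5. shoelace: 414.2899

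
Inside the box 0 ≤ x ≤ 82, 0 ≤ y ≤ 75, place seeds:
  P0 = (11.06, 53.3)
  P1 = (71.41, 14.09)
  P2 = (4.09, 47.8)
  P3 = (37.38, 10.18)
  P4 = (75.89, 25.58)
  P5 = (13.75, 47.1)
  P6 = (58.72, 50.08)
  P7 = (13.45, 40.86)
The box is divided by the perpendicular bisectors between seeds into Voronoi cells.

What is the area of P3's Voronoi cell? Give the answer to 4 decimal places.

Area of P3's cell: 1285.2466

1. box [0,82]×[0,75]: [(0, 0) (82, 0) (82, 75) (0, 75)]
2. ⊥bis P3·P0 via (24.22,31.74): [(0, 16.9564) (0, 0) (82, 0) (82, 67.0083)]  |A|=3442.5517
3. ⊥bis P3·P1 via (54.395,12.135): [(50.3125, 47.6666) (0, 16.9564) (0, 0) (55.7893, 0)]  |A|=1756.2005
4. ⊥bis P3·P2 via (20.735,28.99): [(50.3125, 47.6666) (23.0037, 30.9976) (0, 10.6416) (0, 0) (55.7893, 0)]  |A|=1683.5686
5. ⊥bis P3·P4 via (56.635,17.88): [(52.5657, 28.0559) (45.82, 44.9244) (23.0037, 30.9976) (0, 10.6416) (0, 0) (55.7893, 0)]  |A|=1636.4293
6. ⊥bis P3·P5 via (25.565,28.64): [(52.5657, 28.0559) (46.8773, 42.2806) (6.6811, 16.5537) (0, 10.6416) (0, 0) (55.7893, 0)]  |A|=1518.5754
7. ⊥bis P3·P6 via (48.05,30.13): [(52.6075, 27.6925) (37.0691, 36.003) (6.6811, 16.5537) (0, 10.6416) (0, 0) (55.7893, 0)]  |A|=1428.3117
8. ⊥bis P3·P7 via (25.415,25.52): [(52.6075, 27.6925) (38.1285, 35.4364) (0, 5.6966) (0, 0) (55.7893, 0)]  |A|=1285.2466
9. canonical 5-gon: [(52.6075, 27.6925) (38.1285, 35.4364) (0, 5.6966) (0, 0) (55.7893, 0)]
10. shoelace: 1285.2466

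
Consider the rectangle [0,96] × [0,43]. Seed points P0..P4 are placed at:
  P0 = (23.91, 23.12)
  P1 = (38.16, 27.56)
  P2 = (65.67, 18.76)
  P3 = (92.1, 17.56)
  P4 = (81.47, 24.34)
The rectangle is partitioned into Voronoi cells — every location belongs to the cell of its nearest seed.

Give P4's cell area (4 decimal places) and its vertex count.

Area of P4's cell: 594.5057 (4 vertices)

1. box [0,96]×[0,43]: [(0, 0) (96, 0) (96, 43) (0, 43)]
2. ⊥bis P4·P0 via (52.69,23.73): [(53.193, 0) (96, 0) (96, 43) (52.2816, 43)]  |A|=1860.2976
3. ⊥bis P4·P1 via (59.815,25.95): [(57.8857, 0) (96, 0) (96, 43) (61.0826, 43)]  |A|=1570.1814
4. ⊥bis P4·P2 via (73.57,21.55): [(81.1807, 0) (96, 0) (96, 43) (65.9946, 43)]  |A|=963.7307
5. ⊥bis P4·P3 via (86.785,20.95): [(78.4159, 7.8286) (96, 35.3977) (96, 43) (65.9946, 43)]  |A|=594.5057
6. canonical 4-gon: [(78.4159, 7.8286) (96, 35.3977) (96, 43) (65.9946, 43)]
7. shoelace: 594.5057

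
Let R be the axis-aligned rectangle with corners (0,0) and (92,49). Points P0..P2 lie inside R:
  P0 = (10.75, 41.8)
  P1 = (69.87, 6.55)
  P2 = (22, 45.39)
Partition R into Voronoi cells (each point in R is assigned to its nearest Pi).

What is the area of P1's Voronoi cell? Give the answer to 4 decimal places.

Area of P1's cell: 2313.1526

1. box [0,92]×[0,49]: [(0, 0) (92, 0) (92, 49) (0, 49)]
2. ⊥bis P1·P0 via (40.31,24.175): [(25.8958, 0) (92, 0) (92, 49) (55.1118, 49)]  |A|=2523.3148
3. ⊥bis P1·P2 via (45.935,25.97): [(28.7559, 4.7969) (25.8958, 0) (92, 0) (92, 49) (64.6207, 49)]  |A|=2313.1526
4. canonical 5-gon: [(28.7559, 4.7969) (25.8958, 0) (92, 0) (92, 49) (64.6207, 49)]
5. shoelace: 2313.1526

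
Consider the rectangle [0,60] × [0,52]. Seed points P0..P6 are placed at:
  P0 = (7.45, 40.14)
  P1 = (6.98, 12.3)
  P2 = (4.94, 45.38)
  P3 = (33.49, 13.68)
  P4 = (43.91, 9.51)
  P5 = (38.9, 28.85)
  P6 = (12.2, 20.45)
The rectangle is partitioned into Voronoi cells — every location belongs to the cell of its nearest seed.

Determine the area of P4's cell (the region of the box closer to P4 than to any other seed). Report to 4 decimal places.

Area of P4's cell: 468.6941

1. box [0,60]×[0,52]: [(0, 0) (60, 0) (60, 52) (0, 52)]
2. ⊥bis P4·P0 via (25.68,24.825): [(4.8245, 0) (60, 0) (60, 52) (48.5097, 52)]  |A|=1733.31
3. ⊥bis P4·P1 via (25.445,10.905): [(26.5773, 25.8931) (24.6211, 0) (60, 0) (60, 52) (48.5097, 52)]  |A|=1477.0121
4. ⊥bis P4·P2 via (24.425,27.445): [(26.5773, 25.8931) (24.6211, 0) (60, 0) (60, 52) (48.5097, 52)]  |A|=1477.0121
5. ⊥bis P4·P3 via (38.7,11.595): [(34.0598, 0) (60, 0) (60, 52) (54.8698, 52)]  |A|=807.8322
6. ⊥bis P4·P5 via (41.405,19.18): [(41.7737, 19.2755) (34.0598, 0) (60, 0) (60, 23.997)]  |A|=468.6941
7. ⊥bis P4·P6 via (28.055,14.98): [(41.7737, 19.2755) (34.0598, 0) (60, 0) (60, 23.997)]  |A|=468.6941
8. canonical 4-gon: [(41.7737, 19.2755) (34.0598, 0) (60, 0) (60, 23.997)]
9. shoelace: 468.6941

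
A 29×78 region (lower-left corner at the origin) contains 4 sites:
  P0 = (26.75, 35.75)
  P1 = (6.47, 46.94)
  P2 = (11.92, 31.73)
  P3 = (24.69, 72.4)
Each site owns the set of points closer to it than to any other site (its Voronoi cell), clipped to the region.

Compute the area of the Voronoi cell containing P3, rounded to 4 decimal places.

1. box [0,29]×[0,78]: [(0, 0) (29, 0) (29, 78) (0, 78)]
2. ⊥bis P3·P0 via (25.72,54.075): [(0, 52.6293) (29, 54.2594) (29, 78) (0, 78)]  |A|=712.1138
3. ⊥bis P3·P1 via (15.58,59.67): [(0, 70.8196) (23.5673, 53.954) (29, 54.2594) (29, 78) (0, 78)]  |A|=497.7664
4. ⊥bis P3·P2 via (18.305,52.065): [(0, 70.8196) (23.5673, 53.954) (29, 54.2594) (29, 78) (0, 78)]  |A|=497.7664
5. canonical 5-gon: [(0, 70.8196) (23.5673, 53.954) (29, 54.2594) (29, 78) (0, 78)]
6. shoelace: 497.7664

Area of P3's cell: 497.7664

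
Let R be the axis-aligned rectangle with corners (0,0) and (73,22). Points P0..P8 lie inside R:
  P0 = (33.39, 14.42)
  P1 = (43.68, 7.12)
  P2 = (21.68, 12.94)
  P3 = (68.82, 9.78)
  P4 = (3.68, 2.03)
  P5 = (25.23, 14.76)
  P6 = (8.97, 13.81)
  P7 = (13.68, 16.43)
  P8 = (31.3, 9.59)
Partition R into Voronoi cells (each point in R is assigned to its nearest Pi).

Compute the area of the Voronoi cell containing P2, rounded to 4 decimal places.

Area of P2's cell: 139.6297

1. box [0,73]×[0,22]: [(0, 0) (73, 0) (73, 22) (0, 22)]
2. ⊥bis P2·P0 via (27.535,13.68): [(0, 0) (29.264, 0) (26.4835, 22) (0, 22)]  |A|=613.2218
3. ⊥bis P2·P1 via (32.68,10.03): [(0, 0) (29.264, 0) (26.4835, 22) (0, 22)]  |A|=613.2218
4. ⊥bis P2·P3 via (45.25,11.36): [(0, 0) (29.264, 0) (26.4835, 22) (0, 22)]  |A|=613.2218
5. ⊥bis P2·P4 via (12.68,7.485): [(17.2167, 0) (29.264, 0) (26.4835, 22) (3.8823, 22)]  |A|=381.1324
6. ⊥bis P2·P5 via (23.455,13.85): [(17.2167, 0) (29.264, 0) (28.8414, 3.3436) (19.2767, 22) (3.8823, 22)]  |A|=313.9061
7. ⊥bis P2·P6 via (15.325,13.375): [(14.6943, 4.1616) (17.2167, 0) (29.264, 0) (28.8414, 3.3436) (19.2767, 22) (15.9154, 22)]  |A|=206.5807
8. ⊥bis P2·P7 via (17.68,14.685): [(14.9931, 8.5259) (14.6943, 4.1616) (17.2167, 0) (29.264, 0) (28.8414, 3.3436) (20.1381, 20.3197)]  |A|=174.5328
9. ⊥bis P2·P8 via (26.49,11.265): [(14.9931, 8.5259) (14.6943, 4.1616) (17.2167, 0) (22.5672, 0) (25.7984, 9.279) (20.1381, 20.3197)]  |A|=139.6297
10. canonical 6-gon: [(14.9931, 8.5259) (14.6943, 4.1616) (17.2167, 0) (22.5672, 0) (25.7984, 9.279) (20.1381, 20.3197)]
11. shoelace: 139.6297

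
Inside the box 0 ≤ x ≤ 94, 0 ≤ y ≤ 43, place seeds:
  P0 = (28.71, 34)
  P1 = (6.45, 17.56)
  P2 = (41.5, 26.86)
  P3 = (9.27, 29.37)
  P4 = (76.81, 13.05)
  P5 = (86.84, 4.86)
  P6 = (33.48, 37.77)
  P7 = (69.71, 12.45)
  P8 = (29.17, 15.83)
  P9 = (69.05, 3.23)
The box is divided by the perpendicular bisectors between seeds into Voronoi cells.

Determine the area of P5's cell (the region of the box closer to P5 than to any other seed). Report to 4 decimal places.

1. box [0,94]×[0,43]: [(0, 0) (94, 0) (94, 43) (0, 43)]
2. ⊥bis P5·P0 via (57.775,19.43): [(48.0349, 0) (94, 0) (94, 43) (69.5904, 43)]  |A|=1513.0552
3. ⊥bis P5·P1 via (46.645,11.21): [(48.0349, 0) (94, 0) (94, 43) (69.5904, 43)]  |A|=1513.0552
4. ⊥bis P5·P2 via (64.17,15.86): [(56.4744, 0) (94, 0) (94, 43) (77.3389, 43)]  |A|=1165.0138
5. ⊥bis P5·P3 via (48.055,17.115): [(56.4744, 0) (94, 0) (94, 43) (77.3389, 43)]  |A|=1165.0138
6. ⊥bis P5·P4 via (81.825,8.955): [(74.5128, 0) (94, 0) (94, 23.8653)]  |A|=232.5339
7. ⊥bis P5·P6 via (60.16,21.315): [(74.5128, 0) (94, 0) (94, 23.8653)]  |A|=232.5339
8. ⊥bis P5·P7 via (78.275,8.655): [(74.5128, 0) (94, 0) (94, 23.8653)]  |A|=232.5339
9. ⊥bis P5·P8 via (58.005,10.345): [(74.5128, 0) (94, 0) (94, 23.8653)]  |A|=232.5339
10. ⊥bis P5·P9 via (77.945,4.045): [(77.932, 4.1873) (78.3156, 0) (94, 0) (94, 23.8653)]  |A|=224.5721
11. canonical 4-gon: [(77.932, 4.1873) (78.3156, 0) (94, 0) (94, 23.8653)]
12. shoelace: 224.5721

Area of P5's cell: 224.5721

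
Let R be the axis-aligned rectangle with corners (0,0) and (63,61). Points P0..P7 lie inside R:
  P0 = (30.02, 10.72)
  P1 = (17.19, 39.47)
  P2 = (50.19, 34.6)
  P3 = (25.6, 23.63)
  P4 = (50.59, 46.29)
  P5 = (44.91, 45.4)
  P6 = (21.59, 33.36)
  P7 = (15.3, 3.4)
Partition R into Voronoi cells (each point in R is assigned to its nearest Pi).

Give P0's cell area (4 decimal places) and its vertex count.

Area of P0's cell: 620.1254 (5 vertices)

1. box [0,63]×[0,61]: [(0, 0) (63, 0) (63, 61) (0, 61)]
2. ⊥bis P0·P1 via (23.605,25.095): [(0, 14.561) (0, 0) (63, 0) (63, 42.6754)]  |A|=1802.9485
3. ⊥bis P0·P2 via (40.105,22.66): [(32.5147, 29.0711) (0, 14.561) (0, 0) (63, 0) (63, 3.322)]  |A|=1203.0975
4. ⊥bis P0·P3 via (27.81,17.175): [(41.1796, 21.7524) (0, 7.6537) (0, 0) (63, 0) (63, 3.322)]  |A|=879.0303
5. ⊥bis P0·P4 via (40.305,28.505): [(41.1796, 21.7524) (0, 7.6537) (0, 0) (63, 0) (63, 3.322)]  |A|=879.0303
6. ⊥bis P0·P5 via (37.465,28.06): [(41.1796, 21.7524) (0, 7.6537) (0, 0) (63, 0) (63, 3.322)]  |A|=879.0303
7. ⊥bis P0·P6 via (25.805,22.04): [(41.1796, 21.7524) (0, 7.6537) (0, 0) (63, 0) (63, 3.322)]  |A|=879.0303
8. ⊥bis P0·P7 via (22.66,7.06): [(41.1796, 21.7524) (19.111, 14.1967) (26.1708, 0) (63, 0) (63, 3.322)]  |A|=620.1254
9. canonical 5-gon: [(41.1796, 21.7524) (19.111, 14.1967) (26.1708, 0) (63, 0) (63, 3.322)]
10. shoelace: 620.1254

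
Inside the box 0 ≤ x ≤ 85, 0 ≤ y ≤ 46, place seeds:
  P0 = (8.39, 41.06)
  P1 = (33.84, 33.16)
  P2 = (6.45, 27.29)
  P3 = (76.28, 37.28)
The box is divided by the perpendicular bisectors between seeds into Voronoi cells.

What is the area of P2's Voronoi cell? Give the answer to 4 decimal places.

Area of P2's cell: 778.3053

1. box [0,85]×[0,46]: [(0, 0) (85, 0) (85, 46) (0, 46)]
2. ⊥bis P2·P0 via (7.42,34.175): [(0, 35.2204) (0, 0) (85, 0) (85, 23.2451)]  |A|=2484.7812
3. ⊥bis P2·P1 via (20.145,30.225): [(19.6683, 32.4494) (0, 35.2204) (0, 0) (26.6226, 0)]  |A|=778.3053
4. ⊥bis P2·P3 via (41.365,32.285): [(19.6683, 32.4494) (0, 35.2204) (0, 0) (26.6226, 0)]  |A|=778.3053
5. canonical 4-gon: [(19.6683, 32.4494) (0, 35.2204) (0, 0) (26.6226, 0)]
6. shoelace: 778.3053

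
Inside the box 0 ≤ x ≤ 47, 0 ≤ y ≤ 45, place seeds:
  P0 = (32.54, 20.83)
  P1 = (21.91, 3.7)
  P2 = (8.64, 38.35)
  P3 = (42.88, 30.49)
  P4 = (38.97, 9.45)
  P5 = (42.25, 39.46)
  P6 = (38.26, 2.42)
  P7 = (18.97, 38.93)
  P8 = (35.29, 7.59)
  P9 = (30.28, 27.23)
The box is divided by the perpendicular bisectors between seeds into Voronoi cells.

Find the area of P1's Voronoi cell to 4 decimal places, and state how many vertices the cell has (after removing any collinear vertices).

1. box [0,47]×[0,45]: [(0, 0) (47, 0) (47, 45) (0, 45)]
2. ⊥bis P1·P0 via (27.225,12.265): [(0, 29.1594) (0, 0) (46.9898, 0)]  |A|=685.0976
3. ⊥bis P1·P2 via (15.275,21.025): [(13.9353, 20.5119) (0, 15.1751) (0, 0) (46.9898, 0)]  |A|=587.6598
4. ⊥bis P1·P3 via (32.395,17.095): [(13.9353, 20.5119) (0, 15.1751) (0, 0) (46.9898, 0)]  |A|=587.6598
5. ⊥bis P1·P4 via (30.44,6.575): [(28.8653, 11.2471) (13.9353, 20.5119) (0, 15.1751) (0, 0) (32.6561, 0)]  |A|=507.0533
6. ⊥bis P1·P5 via (32.08,21.58): [(28.8653, 11.2471) (13.9353, 20.5119) (0, 15.1751) (0, 0) (32.6561, 0)]  |A|=507.0533
7. ⊥bis P1·P6 via (30.085,3.06): [(30.3752, 6.7672) (28.8653, 11.2471) (13.9353, 20.5119) (0, 15.1751) (0, 0) (29.8454, 0)]  |A|=497.5433
8. ⊥bis P1·P7 via (20.44,21.315): [(30.3752, 6.7672) (28.8653, 11.2471) (13.9353, 20.5119) (0, 15.1751) (0, 0) (29.8454, 0)]  |A|=497.5433
9. ⊥bis P1·P8 via (28.6,5.645): [(29.9294, 1.0724) (26.5544, 12.6812) (13.9353, 20.5119) (0, 15.1751) (0, 0) (29.8454, 0)]  |A|=481.2518
10. ⊥bis P1·P9 via (26.095,15.465): [(29.9294, 1.0724) (26.5544, 12.6812) (16.6597, 18.8213) (12.9585, 20.1379) (0, 15.1751) (0, 0) (29.8454, 0)]  |A|=479.9166
11. canonical 7-gon: [(29.9294, 1.0724) (26.5544, 12.6812) (16.6597, 18.8213) (12.9585, 20.1379) (0, 15.1751) (0, 0) (29.8454, 0)]
12. shoelace: 479.9166

Area of P1's cell: 479.9166 (7 vertices)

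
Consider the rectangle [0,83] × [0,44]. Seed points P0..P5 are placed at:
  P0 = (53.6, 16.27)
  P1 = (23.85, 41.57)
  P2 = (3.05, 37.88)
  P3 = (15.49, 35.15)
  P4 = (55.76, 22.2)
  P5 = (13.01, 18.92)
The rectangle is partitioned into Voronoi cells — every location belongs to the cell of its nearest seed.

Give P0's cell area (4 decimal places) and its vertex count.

1. box [0,83]×[0,44]: [(0, 0) (83, 0) (83, 44) (0, 44)]
2. ⊥bis P0·P1 via (38.725,28.92): [(14.1308, 0) (83, 0) (83, 44) (51.5493, 44)]  |A|=2207.0359
3. ⊥bis P0·P2 via (28.325,27.075): [(19.3985, 6.1942) (16.7505, 0) (83, 0) (83, 44) (51.5493, 44)]  |A|=2198.9226
4. ⊥bis P0·P3 via (34.545,25.71): [(32.5214, 21.6252) (21.8081, 0) (83, 0) (83, 44) (51.5493, 44)]  |A|=2124.0253
5. ⊥bis P0·P4 via (54.68,19.235): [(36.21, 25.9627) (32.5214, 21.6252) (21.8081, 0) (83, 0) (83, 8.9195)]  |A|=1019.6736
6. ⊥bis P0·P5 via (33.305,17.595): [(36.21, 25.9627) (33.6552, 22.9584) (32.1563, 0) (83, 0) (83, 8.9195)]  |A|=895.7665
7. canonical 5-gon: [(36.21, 25.9627) (33.6552, 22.9584) (32.1563, 0) (83, 0) (83, 8.9195)]
8. shoelace: 895.7665

Area of P0's cell: 895.7665 (5 vertices)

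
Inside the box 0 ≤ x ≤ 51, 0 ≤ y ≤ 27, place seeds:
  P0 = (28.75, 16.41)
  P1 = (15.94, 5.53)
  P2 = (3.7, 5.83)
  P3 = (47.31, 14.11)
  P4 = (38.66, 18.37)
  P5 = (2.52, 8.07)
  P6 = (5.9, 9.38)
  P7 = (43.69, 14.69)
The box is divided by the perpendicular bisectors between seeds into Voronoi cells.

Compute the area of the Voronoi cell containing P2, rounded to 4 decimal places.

1. box [0,51]×[0,27]: [(0, 0) (51, 0) (51, 27) (0, 27)]
2. ⊥bis P2·P0 via (16.225,11.12): [(0, 0) (20.9216, 0) (9.518, 27) (0, 27)]  |A|=410.9344
3. ⊥bis P2·P1 via (9.82,5.68): [(0, 0) (9.6808, 0) (10.2973, 25.1548) (9.518, 27) (0, 27)]  |A|=269.5543
4. ⊥bis P2·P3 via (25.505,9.97): [(0, 0) (9.6808, 0) (10.2973, 25.1548) (9.518, 27) (0, 27)]  |A|=269.5543
5. ⊥bis P2·P4 via (21.18,12.1): [(0, 0) (9.6808, 0) (10.2973, 25.1548) (9.518, 27) (0, 27)]  |A|=269.5543
6. ⊥bis P2·P5 via (3.11,6.95): [(0, 5.3117) (0, 0) (9.6808, 0) (9.9393, 10.5476)]  |A|=77.4517
7. ⊥bis P2·P6 via (4.8,7.605): [(4.5948, 7.7322) (0, 5.3117) (0, 0) (9.6808, 0) (9.7914, 4.5118)]  |A|=61.5307
8. ⊥bis P2·P7 via (23.695,10.26): [(4.5948, 7.7322) (0, 5.3117) (0, 0) (9.6808, 0) (9.7914, 4.5118)]  |A|=61.5307
9. canonical 5-gon: [(4.5948, 7.7322) (0, 5.3117) (0, 0) (9.6808, 0) (9.7914, 4.5118)]
10. shoelace: 61.5307

Area of P2's cell: 61.5307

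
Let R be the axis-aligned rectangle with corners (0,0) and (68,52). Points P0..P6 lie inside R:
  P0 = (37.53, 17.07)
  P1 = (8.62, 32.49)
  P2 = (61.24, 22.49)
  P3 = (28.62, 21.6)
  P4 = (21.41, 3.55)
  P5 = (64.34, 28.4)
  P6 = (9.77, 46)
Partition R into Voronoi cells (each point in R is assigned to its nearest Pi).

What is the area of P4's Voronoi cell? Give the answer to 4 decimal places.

Area of P4's cell: 461.7084

1. box [0,68]×[0,52]: [(0, 0) (68, 0) (68, 52) (0, 52)]
2. ⊥bis P4·P0 via (29.47,10.31): [(0, 45.4473) (0, 0) (38.1171, 0)]  |A|=866.1597
3. ⊥bis P4·P1 via (15.015,18.02): [(20.8432, 20.5958) (0, 11.3841) (0, 0) (38.1171, 0)]  |A|=511.1666
4. ⊥bis P4·P2 via (41.325,13.02): [(20.8432, 20.5958) (0, 11.3841) (0, 0) (38.1171, 0)]  |A|=511.1666
5. ⊥bis P4·P3 via (25.015,12.575): [(28.8577, 11.04) (13.291, 17.2581) (0, 11.3841) (0, 0) (38.1171, 0)]  |A|=461.7084
6. ⊥bis P4·P5 via (42.875,15.975): [(28.8577, 11.04) (13.291, 17.2581) (0, 11.3841) (0, 0) (38.1171, 0)]  |A|=461.7084
7. ⊥bis P4·P6 via (15.59,24.775): [(28.8577, 11.04) (13.291, 17.2581) (0, 11.3841) (0, 0) (38.1171, 0)]  |A|=461.7084
8. canonical 5-gon: [(28.8577, 11.04) (13.291, 17.2581) (0, 11.3841) (0, 0) (38.1171, 0)]
9. shoelace: 461.7084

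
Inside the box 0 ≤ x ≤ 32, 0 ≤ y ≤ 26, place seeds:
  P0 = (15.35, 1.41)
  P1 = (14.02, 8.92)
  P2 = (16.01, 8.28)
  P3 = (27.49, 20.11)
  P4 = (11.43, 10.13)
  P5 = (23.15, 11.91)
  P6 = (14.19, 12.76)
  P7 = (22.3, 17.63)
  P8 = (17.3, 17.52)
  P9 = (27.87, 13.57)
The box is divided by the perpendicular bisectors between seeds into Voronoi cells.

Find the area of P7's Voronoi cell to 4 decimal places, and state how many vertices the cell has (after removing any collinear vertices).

1. box [0,32]×[0,26]: [(0, 0) (32, 0) (32, 26) (0, 26)]
2. ⊥bis P7·P0 via (18.825,9.52): [(0, 17.5862) (32, 3.8747) (32, 26) (0, 26)]  |A|=488.6251
3. ⊥bis P7·P1 via (18.16,13.275): [(24.8057, 6.9574) (32, 3.8747) (32, 26) (4.7742, 26)]  |A|=338.8135
4. ⊥bis P7·P2 via (19.155,12.955): [(16.9029, 14.4701) (32, 4.3138) (32, 26) (4.7742, 26)]  |A|=320.6556
5. ⊥bis P7·P3 via (24.895,18.87): [(16.9029, 14.4701) (31.7798, 4.462) (21.488, 26) (4.7742, 26)]  |A|=205.0635
6. ⊥bis P7·P4 via (16.865,13.88): [(15.6096, 15.6995) (16.9029, 14.4701) (31.7798, 4.462) (21.488, 26) (8.5025, 26)]  |A|=185.8614
7. ⊥bis P7·P5 via (22.725,14.77): [(15.6096, 15.6995) (16.9029, 14.4701) (17.5911, 14.0071) (26.5804, 15.3429) (21.488, 26) (8.5025, 26)]  |A|=133.4826
8. ⊥bis P7·P6 via (18.245,15.195): [(18.8463, 14.1936) (26.5804, 15.3429) (21.488, 26) (11.7567, 26)]  |A|=101.5834
9. ⊥bis P7·P8 via (19.8,17.575): [(19.871, 14.3459) (26.5804, 15.3429) (21.488, 26) (19.6147, 26)]  |A|=49.2057
10. ⊥bis P7·P9 via (25.085,15.6): [(19.871, 14.3459) (24.6932, 15.0625) (25.9141, 16.7374) (21.488, 26) (19.6147, 26)]  |A|=47.7964
11. canonical 5-gon: [(19.871, 14.3459) (24.6932, 15.0625) (25.9141, 16.7374) (21.488, 26) (19.6147, 26)]
12. shoelace: 47.7964

Area of P7's cell: 47.7964 (5 vertices)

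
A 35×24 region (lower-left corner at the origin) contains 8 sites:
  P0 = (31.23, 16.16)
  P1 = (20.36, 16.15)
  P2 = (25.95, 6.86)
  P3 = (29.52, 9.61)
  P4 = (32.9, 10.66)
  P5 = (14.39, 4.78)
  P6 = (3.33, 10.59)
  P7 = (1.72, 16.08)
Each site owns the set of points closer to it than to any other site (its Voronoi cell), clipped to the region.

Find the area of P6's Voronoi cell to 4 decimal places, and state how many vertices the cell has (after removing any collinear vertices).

Area of P6's cell: 121.7373 (5 vertices)

1. box [0,35]×[0,24]: [(0, 0) (35, 0) (35, 24) (0, 24)]
2. ⊥bis P6·P0 via (17.28,13.375): [(0, 0) (19.9502, 0) (15.1588, 24) (0, 24)]  |A|=421.3082
3. ⊥bis P6·P1 via (11.845,13.37): [(0, 0) (16.2101, 0) (8.3745, 24) (0, 24)]  |A|=295.0148
4. ⊥bis P6·P2 via (14.64,8.725): [(0, 0) (13.2013, 0) (14.211, 6.1232) (8.3745, 24) (0, 24)]  |A|=285.803
5. ⊥bis P6·P3 via (16.425,10.1): [(0, 0) (13.2013, 0) (14.211, 6.1232) (8.3745, 24) (0, 24)]  |A|=285.803
6. ⊥bis P6·P4 via (18.115,10.625): [(0, 0) (13.2013, 0) (14.211, 6.1232) (8.3745, 24) (0, 24)]  |A|=285.803
7. ⊥bis P6·P5 via (8.86,7.685): [(0, 0) (4.8229, 0) (11.8455, 13.3683) (8.3745, 24) (0, 24)]  |A|=218.9013
8. ⊥bis P6·P7 via (2.525,13.335): [(0, 12.5945) (0, 0) (4.8229, 0) (11.8455, 13.3683) (11.0411, 15.8324)]  |A|=121.7373
9. canonical 5-gon: [(0, 12.5945) (0, 0) (4.8229, 0) (11.8455, 13.3683) (11.0411, 15.8324)]
10. shoelace: 121.7373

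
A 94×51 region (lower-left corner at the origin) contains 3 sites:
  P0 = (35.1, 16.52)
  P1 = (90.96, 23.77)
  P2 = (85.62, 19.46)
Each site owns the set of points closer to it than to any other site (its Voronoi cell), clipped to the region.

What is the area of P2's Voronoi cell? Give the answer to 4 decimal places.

1. box [0,94]×[0,51]: [(0, 0) (94, 0) (94, 51) (0, 51)]
2. ⊥bis P2·P0 via (60.36,17.99): [(61.4069, 0) (94, 0) (94, 51) (58.439, 51)]  |A|=1737.9292
3. ⊥bis P2·P1 via (88.29,21.615): [(61.4069, 0) (94, 0) (94, 14.5404) (64.5729, 51) (58.439, 51)]  |A|=1201.4793
4. canonical 5-gon: [(61.4069, 0) (94, 0) (94, 14.5404) (64.5729, 51) (58.439, 51)]
5. shoelace: 1201.4793

Area of P2's cell: 1201.4793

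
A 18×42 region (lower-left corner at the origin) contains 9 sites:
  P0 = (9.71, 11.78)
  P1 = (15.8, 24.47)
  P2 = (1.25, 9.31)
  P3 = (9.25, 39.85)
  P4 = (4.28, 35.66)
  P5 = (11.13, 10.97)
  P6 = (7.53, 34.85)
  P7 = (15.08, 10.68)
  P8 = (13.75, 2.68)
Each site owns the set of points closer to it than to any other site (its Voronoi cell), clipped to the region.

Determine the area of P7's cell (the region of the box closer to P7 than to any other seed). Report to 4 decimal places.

Area of P7's cell: 53.0174

1. box [0,18]×[0,42]: [(0, 0) (18, 0) (18, 42) (0, 42)]
2. ⊥bis P7·P0 via (12.395,11.23): [(10.0946, 0) (18, 0) (18, 38.5926)]  |A|=152.5444
3. ⊥bis P7·P1 via (15.44,17.575): [(13.7132, 17.6652) (10.0946, 0) (18, 0) (18, 17.4413)]  |A|=107.2087
4. ⊥bis P7·P2 via (8.165,9.995): [(13.7132, 17.6652) (10.0946, 0) (18, 0) (18, 17.4413)]  |A|=107.2087
5. ⊥bis P7·P3 via (12.165,25.265): [(13.7132, 17.6652) (10.0946, 0) (18, 0) (18, 17.4413)]  |A|=107.2087
6. ⊥bis P7·P4 via (9.68,23.17): [(13.7132, 17.6652) (10.0946, 0) (18, 0) (18, 17.4413)]  |A|=107.2087
7. ⊥bis P7·P5 via (13.105,10.825): [(13.7132, 17.6652) (13.548, 16.8586) (12.3103, 0) (18, 0) (18, 17.4413)]  |A|=88.5325
8. ⊥bis P7·P6 via (11.305,22.765): [(13.7132, 17.6652) (13.548, 16.8586) (12.3103, 0) (18, 0) (18, 17.4413)]  |A|=88.5325
9. ⊥bis P7·P8 via (14.415,6.68): [(13.7132, 17.6652) (13.548, 16.8586) (12.8201, 6.9451) (18, 6.084) (18, 17.4413)]  |A|=53.0174
10. canonical 5-gon: [(13.7132, 17.6652) (13.548, 16.8586) (12.8201, 6.9451) (18, 6.084) (18, 17.4413)]
11. shoelace: 53.0174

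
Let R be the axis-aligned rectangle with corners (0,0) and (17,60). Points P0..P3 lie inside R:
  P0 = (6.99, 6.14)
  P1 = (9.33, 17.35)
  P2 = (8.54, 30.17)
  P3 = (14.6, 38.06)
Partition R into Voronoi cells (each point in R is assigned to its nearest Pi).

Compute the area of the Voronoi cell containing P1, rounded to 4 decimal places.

Area of P1's cell: 205.0058

1. box [0,17]×[0,60]: [(0, 0) (17, 0) (17, 60) (0, 60)]
2. ⊥bis P1·P0 via (8.16,11.745): [(0, 13.4483) (17, 9.8997) (17, 60) (0, 60)]  |A|=821.5415
3. ⊥bis P1·P2 via (8.935,23.76): [(0, 23.2094) (0, 13.4483) (17, 9.8997) (17, 24.257)]  |A|=205.0058
4. ⊥bis P1·P3 via (11.965,27.705): [(0, 23.2094) (0, 13.4483) (17, 9.8997) (17, 24.257)]  |A|=205.0058
5. canonical 4-gon: [(0, 23.2094) (0, 13.4483) (17, 9.8997) (17, 24.257)]
6. shoelace: 205.0058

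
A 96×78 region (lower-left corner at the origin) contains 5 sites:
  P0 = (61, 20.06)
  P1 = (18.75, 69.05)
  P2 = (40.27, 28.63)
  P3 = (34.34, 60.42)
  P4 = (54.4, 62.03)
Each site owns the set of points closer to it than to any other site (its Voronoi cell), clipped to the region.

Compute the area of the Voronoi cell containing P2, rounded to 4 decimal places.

1. box [0,96]×[0,78]: [(0, 0) (96, 0) (96, 78) (0, 78)]
2. ⊥bis P2·P0 via (50.635,24.345): [(0, 0) (40.5705, 0) (72.8165, 78) (0, 78)]  |A|=4422.0954
3. ⊥bis P2·P1 via (29.51,48.84): [(0, 33.1286) (0, 0) (40.5705, 0) (69.5813, 70.1744)]  |A|=2576.0713
4. ⊥bis P2·P3 via (37.305,44.525): [(12.8303, 39.9596) (0, 33.1286) (0, 0) (40.5705, 0) (60.7886, 48.9056)]  |A|=2105.3932
5. ⊥bis P2·P4 via (47.335,45.33): [(45.5863, 46.0698) (12.8303, 39.9596) (0, 33.1286) (0, 0) (40.5705, 0) (57.5278, 41.0179)]  |A|=2050.0618
6. canonical 6-gon: [(45.5863, 46.0698) (12.8303, 39.9596) (0, 33.1286) (0, 0) (40.5705, 0) (57.5278, 41.0179)]
7. shoelace: 2050.0618

Area of P2's cell: 2050.0618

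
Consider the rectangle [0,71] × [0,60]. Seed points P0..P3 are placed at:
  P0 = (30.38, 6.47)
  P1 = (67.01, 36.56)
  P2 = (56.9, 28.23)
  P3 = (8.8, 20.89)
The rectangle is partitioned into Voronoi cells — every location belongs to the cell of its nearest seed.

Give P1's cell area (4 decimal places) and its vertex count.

Area of P1's cell: 613.2690 (3 vertices)

1. box [0,71]×[0,60]: [(0, 0) (71, 0) (71, 60) (0, 60)]
2. ⊥bis P1·P0 via (48.695,21.515): [(66.3687, 0) (71, 0) (71, 60) (17.0812, 60)]  |A|=1756.5042
3. ⊥bis P1·P2 via (61.955,32.395): [(71, 21.4172) (71, 60) (39.2102, 60)]  |A|=613.269
4. ⊥bis P1·P3 via (37.905,28.725): [(71, 21.4172) (71, 60) (39.2102, 60)]  |A|=613.269
5. canonical 3-gon: [(71, 21.4172) (71, 60) (39.2102, 60)]
6. shoelace: 613.269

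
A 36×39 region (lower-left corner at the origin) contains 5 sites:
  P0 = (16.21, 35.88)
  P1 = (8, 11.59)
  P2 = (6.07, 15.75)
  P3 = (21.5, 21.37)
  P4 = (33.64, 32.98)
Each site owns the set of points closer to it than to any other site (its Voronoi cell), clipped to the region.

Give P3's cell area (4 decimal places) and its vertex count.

1. box [0,36]×[0,39]: [(0, 0) (36, 0) (36, 39) (0, 39)]
2. ⊥bis P3·P0 via (18.855,28.625): [(0, 21.7509) (0, 0) (36, 0) (36, 34.8757)]  |A|=1019.2783
3. ⊥bis P3·P1 via (14.75,16.48): [(8.6476, 24.9036) (26.6888, 0) (36, 0) (36, 34.8757)]  |A|=592.9078
4. ⊥bis P3·P2 via (13.785,18.56): [(11.1431, 25.8134) (14.3329, 17.0558) (26.6888, 0) (36, 0) (36, 34.8757)]  |A|=580.5292
5. ⊥bis P3·P4 via (27.57,27.175): [(24.2888, 30.606) (11.1431, 25.8134) (14.3329, 17.0558) (26.6888, 0) (36, 0) (36, 18.3602)]  |A|=483.8208
6. canonical 6-gon: [(24.2888, 30.606) (11.1431, 25.8134) (14.3329, 17.0558) (26.6888, 0) (36, 0) (36, 18.3602)]
7. shoelace: 483.8208

Area of P3's cell: 483.8208 (6 vertices)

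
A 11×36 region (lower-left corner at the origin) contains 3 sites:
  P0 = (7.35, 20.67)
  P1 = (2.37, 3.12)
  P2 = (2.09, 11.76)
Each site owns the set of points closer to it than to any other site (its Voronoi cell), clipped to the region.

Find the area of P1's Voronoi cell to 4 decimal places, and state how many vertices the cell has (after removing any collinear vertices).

Area of P1's cell: 83.0057 (4 vertices)

1. box [0,11]×[0,36]: [(0, 0) (11, 0) (11, 36) (0, 36)]
2. ⊥bis P1·P0 via (4.86,11.895): [(0, 13.2741) (0, 0) (11, 0) (11, 10.1527)]  |A|=128.8473
3. ⊥bis P1·P2 via (2.23,7.44): [(0, 7.3677) (0, 0) (11, 0) (11, 7.7242)]  |A|=83.0057
4. canonical 4-gon: [(0, 7.3677) (0, 0) (11, 0) (11, 7.7242)]
5. shoelace: 83.0057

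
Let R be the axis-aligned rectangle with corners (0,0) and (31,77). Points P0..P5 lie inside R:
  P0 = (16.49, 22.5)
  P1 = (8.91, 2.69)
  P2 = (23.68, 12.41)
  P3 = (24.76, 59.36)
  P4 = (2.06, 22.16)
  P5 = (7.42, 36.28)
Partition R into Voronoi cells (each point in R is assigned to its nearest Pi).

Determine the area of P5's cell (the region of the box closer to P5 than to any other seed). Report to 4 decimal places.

Area of P5's cell: 479.2665

1. box [0,31]×[0,77]: [(0, 0) (31, 0) (31, 77) (0, 77)]
2. ⊥bis P5·P0 via (11.955,29.39): [(0, 21.5212) (31, 41.9254) (31, 77) (0, 77)]  |A|=1403.5771
3. ⊥bis P5·P1 via (8.165,19.485): [(0, 21.5212) (31, 41.9254) (31, 77) (0, 77)]  |A|=1403.5771
4. ⊥bis P5·P2 via (15.55,24.345): [(0, 21.5212) (31, 41.9254) (31, 77) (0, 77)]  |A|=1403.5771
5. ⊥bis P5·P3 via (16.09,47.82): [(0, 59.9084) (0, 21.5212) (27.2346, 39.447)]  |A|=522.7304
6. ⊥bis P5·P4 via (4.74,29.22): [(0, 59.9084) (0, 31.0193) (9.1521, 27.5451) (27.2346, 39.447)]  |A|=479.2665
7. canonical 4-gon: [(0, 59.9084) (0, 31.0193) (9.1521, 27.5451) (27.2346, 39.447)]
8. shoelace: 479.2665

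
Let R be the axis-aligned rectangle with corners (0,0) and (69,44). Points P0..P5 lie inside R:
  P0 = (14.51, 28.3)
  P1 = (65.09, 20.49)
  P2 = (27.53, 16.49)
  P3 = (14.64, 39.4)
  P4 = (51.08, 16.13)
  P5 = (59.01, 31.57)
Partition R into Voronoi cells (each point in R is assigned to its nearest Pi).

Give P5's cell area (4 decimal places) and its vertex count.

1. box [0,69]×[0,44]: [(0, 0) (69, 0) (69, 44) (0, 44)]
2. ⊥bis P5·P0 via (36.76,29.935): [(38.9597, 0) (69, 0) (69, 44) (35.7265, 44)]  |A|=1392.9041
3. ⊥bis P5·P1 via (62.05,26.03): [(38.0161, 12.8417) (69, 29.8437) (69, 44) (35.7265, 44)]  |A|=737.682
4. ⊥bis P5·P2 via (43.27,24.03): [(36.093, 39.0123) (46.4204, 17.4535) (69, 29.8437) (69, 44) (35.7265, 44)]  |A|=623.2747
5. ⊥bis P5·P3 via (36.825,35.485): [(37.0828, 36.946) (46.4204, 17.4535) (69, 29.8437) (69, 44) (38.3276, 44)]  |A|=612.0103
6. ⊥bis P5·P4 via (55.045,23.85): [(37.0828, 36.946) (39.542, 31.8124) (56.6113, 23.0456) (69, 29.8437) (69, 44) (38.3276, 44)]  |A|=519.613
7. canonical 6-gon: [(37.0828, 36.946) (39.542, 31.8124) (56.6113, 23.0456) (69, 29.8437) (69, 44) (38.3276, 44)]
8. shoelace: 519.613

Area of P5's cell: 519.6130 (6 vertices)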